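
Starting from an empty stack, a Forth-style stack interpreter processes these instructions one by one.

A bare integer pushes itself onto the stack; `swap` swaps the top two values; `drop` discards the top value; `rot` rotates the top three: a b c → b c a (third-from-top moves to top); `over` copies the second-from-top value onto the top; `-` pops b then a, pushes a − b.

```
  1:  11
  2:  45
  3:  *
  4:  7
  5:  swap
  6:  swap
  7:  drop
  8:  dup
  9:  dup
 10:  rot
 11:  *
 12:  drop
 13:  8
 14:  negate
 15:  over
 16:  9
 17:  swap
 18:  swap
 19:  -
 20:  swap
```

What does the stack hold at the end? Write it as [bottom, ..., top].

[495, 486, -8]

11     -> 11
45     -> 11 45
*      -> 495
7      -> 495 7
swap   -> 7 495
swap   -> 495 7
drop   -> 495
dup    -> 495 495
dup    -> 495 495 495
rot    -> 495 495 495
*      -> 495 245025
drop   -> 495
8      -> 495 8
negate -> 495 -8
over   -> 495 -8 495
9      -> 495 -8 495 9
swap   -> 495 -8 9 495
swap   -> 495 -8 495 9
-      -> 495 -8 486
swap   -> 495 486 -8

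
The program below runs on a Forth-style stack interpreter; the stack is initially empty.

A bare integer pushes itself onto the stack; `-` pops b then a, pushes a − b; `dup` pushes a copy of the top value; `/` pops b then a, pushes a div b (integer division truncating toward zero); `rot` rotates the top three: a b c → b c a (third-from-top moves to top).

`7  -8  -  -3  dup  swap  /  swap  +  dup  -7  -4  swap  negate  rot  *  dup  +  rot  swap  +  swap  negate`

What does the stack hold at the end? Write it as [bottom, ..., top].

7      : [7]
-8     : [7, -8]
-      : [15]
-3     : [15, -3]
dup    : [15, -3, -3]
swap   : [15, -3, -3]
/      : [15, 1]
swap   : [1, 15]
+      : [16]
dup    : [16, 16]
-7     : [16, 16, -7]
-4     : [16, 16, -7, -4]
swap   : [16, 16, -4, -7]
negate : [16, 16, -4, 7]
rot    : [16, -4, 7, 16]
*      : [16, -4, 112]
dup    : [16, -4, 112, 112]
+      : [16, -4, 224]
rot    : [-4, 224, 16]
swap   : [-4, 16, 224]
+      : [-4, 240]
swap   : [240, -4]
negate : [240, 4]

[240, 4]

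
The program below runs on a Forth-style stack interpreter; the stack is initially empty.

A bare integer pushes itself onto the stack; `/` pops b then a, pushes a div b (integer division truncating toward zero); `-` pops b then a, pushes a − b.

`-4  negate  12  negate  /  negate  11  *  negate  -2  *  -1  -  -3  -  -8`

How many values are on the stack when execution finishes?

2

-4     -> [-4]
negate -> [4]
12     -> [4, 12]
negate -> [4, -12]
/      -> [0]
negate -> [0]
11     -> [0, 11]
*      -> [0]
negate -> [0]
-2     -> [0, -2]
*      -> [0]
-1     -> [0, -1]
-      -> [1]
-3     -> [1, -3]
-      -> [4]
-8     -> [4, -8]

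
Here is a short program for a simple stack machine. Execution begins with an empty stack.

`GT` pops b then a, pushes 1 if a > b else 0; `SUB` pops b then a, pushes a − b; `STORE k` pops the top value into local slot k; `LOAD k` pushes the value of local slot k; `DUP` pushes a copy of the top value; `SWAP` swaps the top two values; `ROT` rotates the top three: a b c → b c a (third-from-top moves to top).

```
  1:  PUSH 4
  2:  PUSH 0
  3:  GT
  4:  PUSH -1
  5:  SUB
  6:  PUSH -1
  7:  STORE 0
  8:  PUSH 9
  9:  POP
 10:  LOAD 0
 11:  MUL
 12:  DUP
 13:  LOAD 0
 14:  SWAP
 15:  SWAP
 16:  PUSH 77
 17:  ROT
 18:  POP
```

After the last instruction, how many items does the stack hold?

PUSH 4   [4]
PUSH 0   [4, 0]
GT       [1]
PUSH -1  [1, -1]
SUB      [2]
PUSH -1  [2, -1]
STORE 0  [2]
PUSH 9   [2, 9]
POP      [2]
LOAD 0   [2, -1]
MUL      [-2]
DUP      [-2, -2]
LOAD 0   [-2, -2, -1]
SWAP     [-2, -1, -2]
SWAP     [-2, -2, -1]
PUSH 77  [-2, -2, -1, 77]
ROT      [-2, -1, 77, -2]
POP      [-2, -1, 77]

3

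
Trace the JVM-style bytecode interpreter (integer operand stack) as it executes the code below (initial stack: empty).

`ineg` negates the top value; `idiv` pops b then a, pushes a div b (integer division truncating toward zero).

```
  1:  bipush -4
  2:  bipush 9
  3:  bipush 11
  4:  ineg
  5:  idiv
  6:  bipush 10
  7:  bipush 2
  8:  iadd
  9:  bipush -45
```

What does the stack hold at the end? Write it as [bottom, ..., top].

bipush -4  : [-4]
bipush 9   : [-4, 9]
bipush 11  : [-4, 9, 11]
ineg       : [-4, 9, -11]
idiv       : [-4, 0]
bipush 10  : [-4, 0, 10]
bipush 2   : [-4, 0, 10, 2]
iadd       : [-4, 0, 12]
bipush -45 : [-4, 0, 12, -45]

[-4, 0, 12, -45]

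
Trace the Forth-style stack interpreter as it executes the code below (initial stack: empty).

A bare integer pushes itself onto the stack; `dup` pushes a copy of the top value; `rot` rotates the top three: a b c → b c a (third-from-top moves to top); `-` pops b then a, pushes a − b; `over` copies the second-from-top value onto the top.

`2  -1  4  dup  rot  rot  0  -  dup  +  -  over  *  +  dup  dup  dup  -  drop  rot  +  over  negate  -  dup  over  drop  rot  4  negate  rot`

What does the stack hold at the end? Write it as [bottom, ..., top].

[-62, -32, -4, -62]

2      -> 2
-1     -> 2 -1
4      -> 2 -1 4
dup    -> 2 -1 4 4
rot    -> 2 4 4 -1
rot    -> 2 4 -1 4
0      -> 2 4 -1 4 0
-      -> 2 4 -1 4
dup    -> 2 4 -1 4 4
+      -> 2 4 -1 8
-      -> 2 4 -9
over   -> 2 4 -9 4
*      -> 2 4 -36
+      -> 2 -32
dup    -> 2 -32 -32
dup    -> 2 -32 -32 -32
dup    -> 2 -32 -32 -32 -32
-      -> 2 -32 -32 0
drop   -> 2 -32 -32
rot    -> -32 -32 2
+      -> -32 -30
over   -> -32 -30 -32
negate -> -32 -30 32
-      -> -32 -62
dup    -> -32 -62 -62
over   -> -32 -62 -62 -62
drop   -> -32 -62 -62
rot    -> -62 -62 -32
4      -> -62 -62 -32 4
negate -> -62 -62 -32 -4
rot    -> -62 -32 -4 -62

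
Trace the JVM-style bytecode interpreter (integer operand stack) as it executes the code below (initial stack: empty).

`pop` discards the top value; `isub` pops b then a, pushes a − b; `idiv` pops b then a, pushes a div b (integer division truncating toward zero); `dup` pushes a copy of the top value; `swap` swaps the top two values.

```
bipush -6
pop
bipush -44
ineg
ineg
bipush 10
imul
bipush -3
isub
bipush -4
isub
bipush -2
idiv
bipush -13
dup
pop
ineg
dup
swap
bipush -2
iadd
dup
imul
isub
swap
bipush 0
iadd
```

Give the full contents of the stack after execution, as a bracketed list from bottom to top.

bipush -6  : -6
pop        : (empty)
bipush -44 : -44
ineg       : 44
ineg       : -44
bipush 10  : -44 10
imul       : -440
bipush -3  : -440 -3
isub       : -437
bipush -4  : -437 -4
isub       : -433
bipush -2  : -433 -2
idiv       : 216
bipush -13 : 216 -13
dup        : 216 -13 -13
pop        : 216 -13
ineg       : 216 13
dup        : 216 13 13
swap       : 216 13 13
bipush -2  : 216 13 13 -2
iadd       : 216 13 11
dup        : 216 13 11 11
imul       : 216 13 121
isub       : 216 -108
swap       : -108 216
bipush 0   : -108 216 0
iadd       : -108 216

[-108, 216]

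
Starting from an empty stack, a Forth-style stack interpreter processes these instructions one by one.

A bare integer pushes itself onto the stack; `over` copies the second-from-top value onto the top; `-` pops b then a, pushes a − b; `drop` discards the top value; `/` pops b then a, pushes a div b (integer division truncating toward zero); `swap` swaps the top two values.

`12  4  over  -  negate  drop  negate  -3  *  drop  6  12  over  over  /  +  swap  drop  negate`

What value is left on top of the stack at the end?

12     : 12
4      : 12 4
over   : 12 4 12
-      : 12 -8
negate : 12 8
drop   : 12
negate : -12
-3     : -12 -3
*      : 36
drop   : (empty)
6      : 6
12     : 6 12
over   : 6 12 6
over   : 6 12 6 12
/      : 6 12 0
+      : 6 12
swap   : 12 6
drop   : 12
negate : -12

-12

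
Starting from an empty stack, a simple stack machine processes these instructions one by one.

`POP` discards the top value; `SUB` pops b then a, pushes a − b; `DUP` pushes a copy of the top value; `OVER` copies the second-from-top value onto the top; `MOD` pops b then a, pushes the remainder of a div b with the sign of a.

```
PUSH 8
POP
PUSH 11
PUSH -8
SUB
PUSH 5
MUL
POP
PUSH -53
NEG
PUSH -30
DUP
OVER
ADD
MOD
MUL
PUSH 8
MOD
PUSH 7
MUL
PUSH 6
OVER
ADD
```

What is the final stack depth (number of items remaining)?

PUSH 8   -> 8
POP      -> (empty)
PUSH 11  -> 11
PUSH -8  -> 11 -8
SUB      -> 19
PUSH 5   -> 19 5
MUL      -> 95
POP      -> (empty)
PUSH -53 -> -53
NEG      -> 53
PUSH -30 -> 53 -30
DUP      -> 53 -30 -30
OVER     -> 53 -30 -30 -30
ADD      -> 53 -30 -60
MOD      -> 53 -30
MUL      -> -1590
PUSH 8   -> -1590 8
MOD      -> -6
PUSH 7   -> -6 7
MUL      -> -42
PUSH 6   -> -42 6
OVER     -> -42 6 -42
ADD      -> -42 -36

2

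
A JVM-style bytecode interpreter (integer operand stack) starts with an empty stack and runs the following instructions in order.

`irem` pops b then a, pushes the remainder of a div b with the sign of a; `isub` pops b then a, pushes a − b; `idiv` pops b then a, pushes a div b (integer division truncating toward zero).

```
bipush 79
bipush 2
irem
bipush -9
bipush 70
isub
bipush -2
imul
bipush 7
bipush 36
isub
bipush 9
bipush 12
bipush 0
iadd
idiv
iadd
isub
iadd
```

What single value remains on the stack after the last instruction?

bipush 79 : 79
bipush 2  : 79 2
irem      : 1
bipush -9 : 1 -9
bipush 70 : 1 -9 70
isub      : 1 -79
bipush -2 : 1 -79 -2
imul      : 1 158
bipush 7  : 1 158 7
bipush 36 : 1 158 7 36
isub      : 1 158 -29
bipush 9  : 1 158 -29 9
bipush 12 : 1 158 -29 9 12
bipush 0  : 1 158 -29 9 12 0
iadd      : 1 158 -29 9 12
idiv      : 1 158 -29 0
iadd      : 1 158 -29
isub      : 1 187
iadd      : 188

188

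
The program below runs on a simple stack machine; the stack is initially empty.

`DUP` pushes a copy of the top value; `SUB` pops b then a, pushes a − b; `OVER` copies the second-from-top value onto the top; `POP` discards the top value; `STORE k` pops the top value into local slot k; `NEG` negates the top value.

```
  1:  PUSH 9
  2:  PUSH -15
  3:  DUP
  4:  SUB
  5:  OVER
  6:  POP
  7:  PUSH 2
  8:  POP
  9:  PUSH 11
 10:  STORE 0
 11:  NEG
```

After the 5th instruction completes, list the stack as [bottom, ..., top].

PUSH 9   : 9
PUSH -15 : 9 -15
DUP      : 9 -15 -15
SUB      : 9 0
OVER     : 9 0 9

[9, 0, 9]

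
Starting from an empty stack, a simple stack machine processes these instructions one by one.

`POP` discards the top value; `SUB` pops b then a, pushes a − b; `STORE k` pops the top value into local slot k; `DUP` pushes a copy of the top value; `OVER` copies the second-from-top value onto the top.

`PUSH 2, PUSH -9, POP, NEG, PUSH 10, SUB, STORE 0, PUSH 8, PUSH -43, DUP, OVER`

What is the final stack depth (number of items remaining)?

PUSH 2   : 2
PUSH -9  : 2 -9
POP      : 2
NEG      : -2
PUSH 10  : -2 10
SUB      : -12
STORE 0  : (empty)
PUSH 8   : 8
PUSH -43 : 8 -43
DUP      : 8 -43 -43
OVER     : 8 -43 -43 -43

4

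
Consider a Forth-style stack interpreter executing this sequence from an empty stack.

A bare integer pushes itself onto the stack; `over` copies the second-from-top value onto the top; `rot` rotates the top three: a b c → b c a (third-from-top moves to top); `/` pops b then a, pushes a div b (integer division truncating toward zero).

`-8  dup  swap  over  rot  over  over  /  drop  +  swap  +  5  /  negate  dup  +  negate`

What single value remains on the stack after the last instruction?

-8     : -8
dup    : -8 -8
swap   : -8 -8
over   : -8 -8 -8
rot    : -8 -8 -8
over   : -8 -8 -8 -8
over   : -8 -8 -8 -8 -8
/      : -8 -8 -8 1
drop   : -8 -8 -8
+      : -8 -16
swap   : -16 -8
+      : -24
5      : -24 5
/      : -4
negate : 4
dup    : 4 4
+      : 8
negate : -8

-8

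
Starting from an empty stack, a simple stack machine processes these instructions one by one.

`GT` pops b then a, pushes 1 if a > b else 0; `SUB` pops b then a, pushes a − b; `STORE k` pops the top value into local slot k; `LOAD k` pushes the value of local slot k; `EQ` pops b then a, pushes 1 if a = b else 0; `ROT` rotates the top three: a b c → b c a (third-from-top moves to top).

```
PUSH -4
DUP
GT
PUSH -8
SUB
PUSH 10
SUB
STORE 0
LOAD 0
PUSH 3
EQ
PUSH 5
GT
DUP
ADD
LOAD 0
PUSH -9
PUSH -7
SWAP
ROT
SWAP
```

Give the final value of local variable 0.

PUSH -4 → -4
DUP     → -4 -4
GT      → 0
PUSH -8 → 0 -8
SUB     → 8
PUSH 10 → 8 10
SUB     → -2
STORE 0 → (empty)
LOAD 0  → -2
PUSH 3  → -2 3
EQ      → 0
PUSH 5  → 0 5
GT      → 0
DUP     → 0 0
ADD     → 0
LOAD 0  → 0 -2
PUSH -9 → 0 -2 -9
PUSH -7 → 0 -2 -9 -7
SWAP    → 0 -2 -7 -9
ROT     → 0 -7 -9 -2
SWAP    → 0 -7 -2 -9

-2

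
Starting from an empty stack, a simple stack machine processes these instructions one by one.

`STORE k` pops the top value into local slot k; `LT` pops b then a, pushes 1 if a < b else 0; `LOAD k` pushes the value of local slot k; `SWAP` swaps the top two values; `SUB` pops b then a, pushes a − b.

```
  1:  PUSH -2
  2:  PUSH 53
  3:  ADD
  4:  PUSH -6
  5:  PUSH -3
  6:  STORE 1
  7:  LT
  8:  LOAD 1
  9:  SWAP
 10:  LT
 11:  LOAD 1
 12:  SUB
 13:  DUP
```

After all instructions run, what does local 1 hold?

-3

PUSH -2  [-2]
PUSH 53  [-2, 53]
ADD      [51]
PUSH -6  [51, -6]
PUSH -3  [51, -6, -3]
STORE 1  [51, -6]
LT       [0]
LOAD 1   [0, -3]
SWAP     [-3, 0]
LT       [1]
LOAD 1   [1, -3]
SUB      [4]
DUP      [4, 4]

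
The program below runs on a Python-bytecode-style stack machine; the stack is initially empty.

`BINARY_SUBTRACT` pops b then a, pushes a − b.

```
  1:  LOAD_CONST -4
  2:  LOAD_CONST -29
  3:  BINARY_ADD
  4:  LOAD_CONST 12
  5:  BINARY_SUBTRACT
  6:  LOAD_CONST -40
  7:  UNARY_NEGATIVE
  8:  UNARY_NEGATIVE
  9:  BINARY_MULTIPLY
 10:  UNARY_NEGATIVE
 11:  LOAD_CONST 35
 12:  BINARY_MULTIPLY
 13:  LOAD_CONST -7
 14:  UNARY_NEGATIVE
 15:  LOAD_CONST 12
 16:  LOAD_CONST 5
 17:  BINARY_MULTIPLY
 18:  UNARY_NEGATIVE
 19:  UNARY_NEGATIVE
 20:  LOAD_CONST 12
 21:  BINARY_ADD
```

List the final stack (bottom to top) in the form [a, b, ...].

LOAD_CONST -4   -> -4
LOAD_CONST -29  -> -4 -29
BINARY_ADD      -> -33
LOAD_CONST 12   -> -33 12
BINARY_SUBTRACT -> -45
LOAD_CONST -40  -> -45 -40
UNARY_NEGATIVE  -> -45 40
UNARY_NEGATIVE  -> -45 -40
BINARY_MULTIPLY -> 1800
UNARY_NEGATIVE  -> -1800
LOAD_CONST 35   -> -1800 35
BINARY_MULTIPLY -> -63000
LOAD_CONST -7   -> -63000 -7
UNARY_NEGATIVE  -> -63000 7
LOAD_CONST 12   -> -63000 7 12
LOAD_CONST 5    -> -63000 7 12 5
BINARY_MULTIPLY -> -63000 7 60
UNARY_NEGATIVE  -> -63000 7 -60
UNARY_NEGATIVE  -> -63000 7 60
LOAD_CONST 12   -> -63000 7 60 12
BINARY_ADD      -> -63000 7 72

[-63000, 7, 72]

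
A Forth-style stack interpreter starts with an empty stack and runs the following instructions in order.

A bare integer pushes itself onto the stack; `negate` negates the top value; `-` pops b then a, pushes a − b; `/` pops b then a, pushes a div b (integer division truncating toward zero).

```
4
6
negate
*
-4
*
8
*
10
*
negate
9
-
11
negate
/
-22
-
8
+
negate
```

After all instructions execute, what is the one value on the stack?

-729

4      : [4]
6      : [4, 6]
negate : [4, -6]
*      : [-24]
-4     : [-24, -4]
*      : [96]
8      : [96, 8]
*      : [768]
10     : [768, 10]
*      : [7680]
negate : [-7680]
9      : [-7680, 9]
-      : [-7689]
11     : [-7689, 11]
negate : [-7689, -11]
/      : [699]
-22    : [699, -22]
-      : [721]
8      : [721, 8]
+      : [729]
negate : [-729]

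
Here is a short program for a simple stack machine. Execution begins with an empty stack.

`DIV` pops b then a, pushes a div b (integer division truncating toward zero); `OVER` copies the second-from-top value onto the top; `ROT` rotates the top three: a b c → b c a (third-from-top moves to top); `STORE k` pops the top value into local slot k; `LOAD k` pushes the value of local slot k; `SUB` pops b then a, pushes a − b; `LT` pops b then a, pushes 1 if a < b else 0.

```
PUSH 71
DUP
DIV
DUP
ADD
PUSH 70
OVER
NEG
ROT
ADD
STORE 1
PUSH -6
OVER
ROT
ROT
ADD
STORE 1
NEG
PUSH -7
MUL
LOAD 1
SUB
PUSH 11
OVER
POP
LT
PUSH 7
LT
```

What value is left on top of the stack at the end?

PUSH 71 -> 71
DUP     -> 71 71
DIV     -> 1
DUP     -> 1 1
ADD     -> 2
PUSH 70 -> 2 70
OVER    -> 2 70 2
NEG     -> 2 70 -2
ROT     -> 70 -2 2
ADD     -> 70 0
STORE 1 -> 70
PUSH -6 -> 70 -6
OVER    -> 70 -6 70
ROT     -> -6 70 70
ROT     -> 70 70 -6
ADD     -> 70 64
STORE 1 -> 70
NEG     -> -70
PUSH -7 -> -70 -7
MUL     -> 490
LOAD 1  -> 490 64
SUB     -> 426
PUSH 11 -> 426 11
OVER    -> 426 11 426
POP     -> 426 11
LT      -> 0
PUSH 7  -> 0 7
LT      -> 1

1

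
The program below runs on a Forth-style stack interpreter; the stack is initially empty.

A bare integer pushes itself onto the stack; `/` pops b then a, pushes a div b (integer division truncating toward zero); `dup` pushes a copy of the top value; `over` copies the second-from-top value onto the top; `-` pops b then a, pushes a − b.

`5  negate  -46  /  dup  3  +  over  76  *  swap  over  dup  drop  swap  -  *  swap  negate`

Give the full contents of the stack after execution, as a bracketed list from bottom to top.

5       [5]
negate  [-5]
-46     [-5, -46]
/       [0]
dup     [0, 0]
3       [0, 0, 3]
+       [0, 3]
over    [0, 3, 0]
76      [0, 3, 0, 76]
*       [0, 3, 0]
swap    [0, 0, 3]
over    [0, 0, 3, 0]
dup     [0, 0, 3, 0, 0]
drop    [0, 0, 3, 0]
swap    [0, 0, 0, 3]
-       [0, 0, -3]
*       [0, 0]
swap    [0, 0]
negate  [0, 0]

[0, 0]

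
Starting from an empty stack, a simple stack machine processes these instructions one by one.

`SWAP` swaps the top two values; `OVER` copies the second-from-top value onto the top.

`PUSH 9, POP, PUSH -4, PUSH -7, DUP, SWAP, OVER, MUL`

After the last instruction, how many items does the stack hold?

3

PUSH 9  : 9
POP     : (empty)
PUSH -4 : -4
PUSH -7 : -4 -7
DUP     : -4 -7 -7
SWAP    : -4 -7 -7
OVER    : -4 -7 -7 -7
MUL     : -4 -7 49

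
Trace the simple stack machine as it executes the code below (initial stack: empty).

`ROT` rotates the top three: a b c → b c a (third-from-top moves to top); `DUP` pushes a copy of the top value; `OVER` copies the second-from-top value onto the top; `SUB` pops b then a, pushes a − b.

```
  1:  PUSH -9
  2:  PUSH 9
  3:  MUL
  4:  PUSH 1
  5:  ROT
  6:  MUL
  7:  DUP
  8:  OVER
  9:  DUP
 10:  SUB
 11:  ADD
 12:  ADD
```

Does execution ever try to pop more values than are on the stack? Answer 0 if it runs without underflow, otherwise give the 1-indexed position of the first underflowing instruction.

PUSH -9  [-9]
PUSH 9   [-9, 9]
MUL      [-81]
PUSH 1   [-81, 1]
ROT  — needs 3 operands, stack has 2 → underflow

5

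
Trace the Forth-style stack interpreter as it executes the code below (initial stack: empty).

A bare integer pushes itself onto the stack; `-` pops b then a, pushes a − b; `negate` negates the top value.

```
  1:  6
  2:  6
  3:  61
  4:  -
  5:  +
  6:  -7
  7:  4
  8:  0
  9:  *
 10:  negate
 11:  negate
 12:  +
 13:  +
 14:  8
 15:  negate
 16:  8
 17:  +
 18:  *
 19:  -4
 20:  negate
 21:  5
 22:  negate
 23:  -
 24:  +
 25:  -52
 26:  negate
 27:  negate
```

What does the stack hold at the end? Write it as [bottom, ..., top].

6      : [6]
6      : [6, 6]
61     : [6, 6, 61]
-      : [6, -55]
+      : [-49]
-7     : [-49, -7]
4      : [-49, -7, 4]
0      : [-49, -7, 4, 0]
*      : [-49, -7, 0]
negate : [-49, -7, 0]
negate : [-49, -7, 0]
+      : [-49, -7]
+      : [-56]
8      : [-56, 8]
negate : [-56, -8]
8      : [-56, -8, 8]
+      : [-56, 0]
*      : [0]
-4     : [0, -4]
negate : [0, 4]
5      : [0, 4, 5]
negate : [0, 4, -5]
-      : [0, 9]
+      : [9]
-52    : [9, -52]
negate : [9, 52]
negate : [9, -52]

[9, -52]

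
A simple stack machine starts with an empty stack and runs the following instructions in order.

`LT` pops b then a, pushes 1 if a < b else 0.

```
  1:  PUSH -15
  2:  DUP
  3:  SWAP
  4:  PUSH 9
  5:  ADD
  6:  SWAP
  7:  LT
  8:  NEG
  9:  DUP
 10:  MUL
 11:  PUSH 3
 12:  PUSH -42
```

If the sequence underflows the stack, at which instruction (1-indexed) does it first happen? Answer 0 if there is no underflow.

PUSH -15  [-15]
DUP       [-15, -15]
SWAP      [-15, -15]
PUSH 9    [-15, -15, 9]
ADD       [-15, -6]
SWAP      [-6, -15]
LT        [0]
NEG       [0]
DUP       [0, 0]
MUL       [0]
PUSH 3    [0, 3]
PUSH -42  [0, 3, -42]

0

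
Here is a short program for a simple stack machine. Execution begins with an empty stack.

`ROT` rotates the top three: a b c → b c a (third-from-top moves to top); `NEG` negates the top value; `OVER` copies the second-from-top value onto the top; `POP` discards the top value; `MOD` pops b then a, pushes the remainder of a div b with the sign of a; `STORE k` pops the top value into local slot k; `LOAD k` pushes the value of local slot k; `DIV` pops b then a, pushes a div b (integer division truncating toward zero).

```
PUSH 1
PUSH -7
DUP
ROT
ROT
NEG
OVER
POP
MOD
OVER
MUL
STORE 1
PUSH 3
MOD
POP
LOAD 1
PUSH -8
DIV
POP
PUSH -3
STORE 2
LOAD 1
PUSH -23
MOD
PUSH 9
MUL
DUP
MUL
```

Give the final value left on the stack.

PUSH 1   : 1
PUSH -7  : 1 -7
DUP      : 1 -7 -7
ROT      : -7 -7 1
ROT      : -7 1 -7
NEG      : -7 1 7
OVER     : -7 1 7 1
POP      : -7 1 7
MOD      : -7 1
OVER     : -7 1 -7
MUL      : -7 -7
STORE 1  : -7
PUSH 3   : -7 3
MOD      : -1
POP      : (empty)
LOAD 1   : -7
PUSH -8  : -7 -8
DIV      : 0
POP      : (empty)
PUSH -3  : -3
STORE 2  : (empty)
LOAD 1   : -7
PUSH -23 : -7 -23
MOD      : -7
PUSH 9   : -7 9
MUL      : -63
DUP      : -63 -63
MUL      : 3969

3969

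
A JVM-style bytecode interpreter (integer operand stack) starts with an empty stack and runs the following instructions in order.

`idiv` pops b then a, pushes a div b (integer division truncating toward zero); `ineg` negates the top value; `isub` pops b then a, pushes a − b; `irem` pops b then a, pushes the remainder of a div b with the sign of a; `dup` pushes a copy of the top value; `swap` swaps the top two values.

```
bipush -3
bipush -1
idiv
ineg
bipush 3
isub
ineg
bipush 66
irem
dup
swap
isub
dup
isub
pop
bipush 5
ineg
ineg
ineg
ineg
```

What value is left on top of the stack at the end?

bipush -3 -> [-3]
bipush -1 -> [-3, -1]
idiv      -> [3]
ineg      -> [-3]
bipush 3  -> [-3, 3]
isub      -> [-6]
ineg      -> [6]
bipush 66 -> [6, 66]
irem      -> [6]
dup       -> [6, 6]
swap      -> [6, 6]
isub      -> [0]
dup       -> [0, 0]
isub      -> [0]
pop       -> []
bipush 5  -> [5]
ineg      -> [-5]
ineg      -> [5]
ineg      -> [-5]
ineg      -> [5]

5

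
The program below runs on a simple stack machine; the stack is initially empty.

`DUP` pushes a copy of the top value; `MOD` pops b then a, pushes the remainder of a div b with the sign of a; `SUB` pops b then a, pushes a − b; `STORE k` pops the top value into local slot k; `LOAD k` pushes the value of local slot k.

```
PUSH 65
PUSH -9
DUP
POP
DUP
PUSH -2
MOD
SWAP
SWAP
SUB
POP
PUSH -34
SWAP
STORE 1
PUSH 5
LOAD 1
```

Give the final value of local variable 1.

PUSH 65  → 65
PUSH -9  → 65 -9
DUP      → 65 -9 -9
POP      → 65 -9
DUP      → 65 -9 -9
PUSH -2  → 65 -9 -9 -2
MOD      → 65 -9 -1
SWAP     → 65 -1 -9
SWAP     → 65 -9 -1
SUB      → 65 -8
POP      → 65
PUSH -34 → 65 -34
SWAP     → -34 65
STORE 1  → -34
PUSH 5   → -34 5
LOAD 1   → -34 5 65

65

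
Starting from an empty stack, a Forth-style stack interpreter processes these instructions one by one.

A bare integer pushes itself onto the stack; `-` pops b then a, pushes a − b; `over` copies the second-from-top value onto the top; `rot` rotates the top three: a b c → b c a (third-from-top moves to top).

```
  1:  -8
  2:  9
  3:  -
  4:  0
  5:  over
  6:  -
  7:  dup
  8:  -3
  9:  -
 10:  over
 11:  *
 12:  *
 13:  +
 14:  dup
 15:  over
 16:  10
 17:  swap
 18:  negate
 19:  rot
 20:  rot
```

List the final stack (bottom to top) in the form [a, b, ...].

-8     : -8
9      : -8 9
-      : -17
0      : -17 0
over   : -17 0 -17
-      : -17 17
dup    : -17 17 17
-3     : -17 17 17 -3
-      : -17 17 20
over   : -17 17 20 17
*      : -17 17 340
*      : -17 5780
+      : 5763
dup    : 5763 5763
over   : 5763 5763 5763
10     : 5763 5763 5763 10
swap   : 5763 5763 10 5763
negate : 5763 5763 10 -5763
rot    : 5763 10 -5763 5763
rot    : 5763 -5763 5763 10

[5763, -5763, 5763, 10]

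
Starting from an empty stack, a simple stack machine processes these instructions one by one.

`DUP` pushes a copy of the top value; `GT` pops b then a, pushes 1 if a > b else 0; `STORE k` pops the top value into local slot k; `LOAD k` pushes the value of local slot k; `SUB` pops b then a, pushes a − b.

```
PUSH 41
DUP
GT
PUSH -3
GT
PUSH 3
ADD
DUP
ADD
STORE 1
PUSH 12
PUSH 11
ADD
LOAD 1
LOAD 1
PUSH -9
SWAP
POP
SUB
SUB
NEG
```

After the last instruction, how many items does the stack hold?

PUSH 41 -> [41]
DUP     -> [41, 41]
GT      -> [0]
PUSH -3 -> [0, -3]
GT      -> [1]
PUSH 3  -> [1, 3]
ADD     -> [4]
DUP     -> [4, 4]
ADD     -> [8]
STORE 1 -> []
PUSH 12 -> [12]
PUSH 11 -> [12, 11]
ADD     -> [23]
LOAD 1  -> [23, 8]
LOAD 1  -> [23, 8, 8]
PUSH -9 -> [23, 8, 8, -9]
SWAP    -> [23, 8, -9, 8]
POP     -> [23, 8, -9]
SUB     -> [23, 17]
SUB     -> [6]
NEG     -> [-6]

1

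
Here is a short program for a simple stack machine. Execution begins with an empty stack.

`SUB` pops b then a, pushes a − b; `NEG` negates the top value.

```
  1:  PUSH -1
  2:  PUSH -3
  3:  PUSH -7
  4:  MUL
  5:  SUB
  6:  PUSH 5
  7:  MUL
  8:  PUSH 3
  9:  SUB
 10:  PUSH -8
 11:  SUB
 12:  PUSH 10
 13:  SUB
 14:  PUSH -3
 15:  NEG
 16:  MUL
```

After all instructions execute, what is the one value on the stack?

-345

PUSH -1 → [-1]
PUSH -3 → [-1, -3]
PUSH -7 → [-1, -3, -7]
MUL     → [-1, 21]
SUB     → [-22]
PUSH 5  → [-22, 5]
MUL     → [-110]
PUSH 3  → [-110, 3]
SUB     → [-113]
PUSH -8 → [-113, -8]
SUB     → [-105]
PUSH 10 → [-105, 10]
SUB     → [-115]
PUSH -3 → [-115, -3]
NEG     → [-115, 3]
MUL     → [-345]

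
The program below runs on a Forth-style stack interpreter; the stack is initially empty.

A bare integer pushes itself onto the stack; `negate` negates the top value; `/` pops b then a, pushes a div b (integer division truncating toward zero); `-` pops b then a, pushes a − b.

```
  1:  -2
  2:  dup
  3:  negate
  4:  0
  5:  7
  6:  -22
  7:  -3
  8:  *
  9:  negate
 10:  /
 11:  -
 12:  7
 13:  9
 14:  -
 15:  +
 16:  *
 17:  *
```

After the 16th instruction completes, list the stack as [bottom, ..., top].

[-2, -4]

-2     → -2
dup    → -2 -2
negate → -2 2
0      → -2 2 0
7      → -2 2 0 7
-22    → -2 2 0 7 -22
-3     → -2 2 0 7 -22 -3
*      → -2 2 0 7 66
negate → -2 2 0 7 -66
/      → -2 2 0 0
-      → -2 2 0
7      → -2 2 0 7
9      → -2 2 0 7 9
-      → -2 2 0 -2
+      → -2 2 -2
*      → -2 -4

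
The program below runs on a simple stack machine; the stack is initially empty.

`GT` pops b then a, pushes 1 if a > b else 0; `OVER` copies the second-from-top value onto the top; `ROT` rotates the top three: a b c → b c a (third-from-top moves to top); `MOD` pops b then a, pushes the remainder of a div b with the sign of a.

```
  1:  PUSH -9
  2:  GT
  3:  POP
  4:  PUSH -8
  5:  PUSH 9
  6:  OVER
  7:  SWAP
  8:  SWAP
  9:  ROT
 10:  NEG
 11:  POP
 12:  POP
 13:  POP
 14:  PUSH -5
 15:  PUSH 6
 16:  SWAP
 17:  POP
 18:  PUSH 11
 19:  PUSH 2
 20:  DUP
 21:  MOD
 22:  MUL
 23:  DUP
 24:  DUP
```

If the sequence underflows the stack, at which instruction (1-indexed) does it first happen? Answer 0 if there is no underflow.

PUSH -9 → [-9]
GT  — needs 2 operands, stack has 1 → underflow

2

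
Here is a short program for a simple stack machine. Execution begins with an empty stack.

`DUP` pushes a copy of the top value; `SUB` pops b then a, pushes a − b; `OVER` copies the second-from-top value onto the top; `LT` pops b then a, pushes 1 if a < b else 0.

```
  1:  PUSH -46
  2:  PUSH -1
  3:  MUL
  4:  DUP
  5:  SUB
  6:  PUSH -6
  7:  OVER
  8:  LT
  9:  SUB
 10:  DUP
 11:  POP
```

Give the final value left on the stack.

PUSH -46  [-46]
PUSH -1   [-46, -1]
MUL       [46]
DUP       [46, 46]
SUB       [0]
PUSH -6   [0, -6]
OVER      [0, -6, 0]
LT        [0, 1]
SUB       [-1]
DUP       [-1, -1]
POP       [-1]

-1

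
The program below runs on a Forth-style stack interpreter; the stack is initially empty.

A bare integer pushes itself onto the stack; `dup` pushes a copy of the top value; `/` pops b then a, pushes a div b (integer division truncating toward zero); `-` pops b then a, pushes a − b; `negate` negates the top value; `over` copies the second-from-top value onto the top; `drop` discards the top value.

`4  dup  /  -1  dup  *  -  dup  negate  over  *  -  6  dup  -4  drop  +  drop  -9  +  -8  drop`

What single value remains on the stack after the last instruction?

-9

4       4
dup     4 4
/       1
-1      1 -1
dup     1 -1 -1
*       1 1
-       0
dup     0 0
negate  0 0
over    0 0 0
*       0 0
-       0
6       0 6
dup     0 6 6
-4      0 6 6 -4
drop    0 6 6
+       0 12
drop    0
-9      0 -9
+       -9
-8      -9 -8
drop    -9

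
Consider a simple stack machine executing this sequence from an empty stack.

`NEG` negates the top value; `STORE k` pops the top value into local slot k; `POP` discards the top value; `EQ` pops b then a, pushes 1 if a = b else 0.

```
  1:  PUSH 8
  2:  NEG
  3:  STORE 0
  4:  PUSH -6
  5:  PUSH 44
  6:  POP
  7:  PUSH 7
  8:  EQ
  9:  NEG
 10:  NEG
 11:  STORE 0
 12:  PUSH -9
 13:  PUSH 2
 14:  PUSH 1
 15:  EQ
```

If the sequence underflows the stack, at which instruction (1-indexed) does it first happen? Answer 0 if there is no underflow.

PUSH 8   [8]
NEG      [-8]
STORE 0  []
PUSH -6  [-6]
PUSH 44  [-6, 44]
POP      [-6]
PUSH 7   [-6, 7]
EQ       [0]
NEG      [0]
NEG      [0]
STORE 0  []
PUSH -9  [-9]
PUSH 2   [-9, 2]
PUSH 1   [-9, 2, 1]
EQ       [-9, 0]

0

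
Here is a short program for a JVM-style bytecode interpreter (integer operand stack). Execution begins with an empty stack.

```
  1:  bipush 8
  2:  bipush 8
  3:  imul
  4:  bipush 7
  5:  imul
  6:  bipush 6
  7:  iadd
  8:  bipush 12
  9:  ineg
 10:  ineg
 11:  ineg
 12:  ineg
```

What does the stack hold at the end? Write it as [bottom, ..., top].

bipush 8   8
bipush 8   8 8
imul       64
bipush 7   64 7
imul       448
bipush 6   448 6
iadd       454
bipush 12  454 12
ineg       454 -12
ineg       454 12
ineg       454 -12
ineg       454 12

[454, 12]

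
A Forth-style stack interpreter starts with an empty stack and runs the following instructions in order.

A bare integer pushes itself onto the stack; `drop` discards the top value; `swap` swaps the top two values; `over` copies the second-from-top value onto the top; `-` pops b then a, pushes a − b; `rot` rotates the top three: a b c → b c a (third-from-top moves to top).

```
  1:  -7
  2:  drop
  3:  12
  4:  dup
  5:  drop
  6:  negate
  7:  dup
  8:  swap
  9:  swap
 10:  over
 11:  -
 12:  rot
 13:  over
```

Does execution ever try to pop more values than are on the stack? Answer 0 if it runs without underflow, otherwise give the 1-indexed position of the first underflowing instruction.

12

-7     → [-7]
drop   → []
12     → [12]
dup    → [12, 12]
drop   → [12]
negate → [-12]
dup    → [-12, -12]
swap   → [-12, -12]
swap   → [-12, -12]
over   → [-12, -12, -12]
-      → [-12, 0]
rot  — needs 3 operands, stack has 2 → underflow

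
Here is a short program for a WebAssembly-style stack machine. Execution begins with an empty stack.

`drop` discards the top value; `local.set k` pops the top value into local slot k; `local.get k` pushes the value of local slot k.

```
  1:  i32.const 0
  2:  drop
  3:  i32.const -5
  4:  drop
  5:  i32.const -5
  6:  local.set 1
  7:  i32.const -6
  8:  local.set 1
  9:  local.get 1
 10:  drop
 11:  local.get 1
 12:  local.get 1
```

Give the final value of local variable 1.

-6

i32.const 0   0
drop          (empty)
i32.const -5  -5
drop          (empty)
i32.const -5  -5
local.set 1   (empty)
i32.const -6  -6
local.set 1   (empty)
local.get 1   -6
drop          (empty)
local.get 1   -6
local.get 1   -6 -6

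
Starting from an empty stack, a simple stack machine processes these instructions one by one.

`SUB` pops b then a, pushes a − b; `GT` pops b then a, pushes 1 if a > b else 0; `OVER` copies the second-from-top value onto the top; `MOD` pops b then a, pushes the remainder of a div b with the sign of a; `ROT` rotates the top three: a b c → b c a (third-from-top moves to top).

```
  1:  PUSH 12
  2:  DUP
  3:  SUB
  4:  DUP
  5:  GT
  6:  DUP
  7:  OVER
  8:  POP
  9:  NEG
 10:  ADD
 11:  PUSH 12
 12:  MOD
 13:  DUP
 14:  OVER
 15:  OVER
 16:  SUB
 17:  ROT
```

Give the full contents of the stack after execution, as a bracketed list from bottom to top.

PUSH 12 → [12]
DUP     → [12, 12]
SUB     → [0]
DUP     → [0, 0]
GT      → [0]
DUP     → [0, 0]
OVER    → [0, 0, 0]
POP     → [0, 0]
NEG     → [0, 0]
ADD     → [0]
PUSH 12 → [0, 12]
MOD     → [0]
DUP     → [0, 0]
OVER    → [0, 0, 0]
OVER    → [0, 0, 0, 0]
SUB     → [0, 0, 0]
ROT     → [0, 0, 0]

[0, 0, 0]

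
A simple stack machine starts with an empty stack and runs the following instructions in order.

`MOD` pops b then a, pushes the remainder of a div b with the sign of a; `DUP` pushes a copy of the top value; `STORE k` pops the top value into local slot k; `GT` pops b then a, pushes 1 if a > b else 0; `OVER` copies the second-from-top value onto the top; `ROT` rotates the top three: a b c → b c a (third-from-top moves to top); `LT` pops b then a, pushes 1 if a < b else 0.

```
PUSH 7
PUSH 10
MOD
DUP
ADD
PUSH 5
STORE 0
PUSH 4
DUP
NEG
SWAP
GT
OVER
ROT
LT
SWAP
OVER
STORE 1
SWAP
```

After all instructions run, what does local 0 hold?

PUSH 7  -> [7]
PUSH 10 -> [7, 10]
MOD     -> [7]
DUP     -> [7, 7]
ADD     -> [14]
PUSH 5  -> [14, 5]
STORE 0 -> [14]
PUSH 4  -> [14, 4]
DUP     -> [14, 4, 4]
NEG     -> [14, 4, -4]
SWAP    -> [14, -4, 4]
GT      -> [14, 0]
OVER    -> [14, 0, 14]
ROT     -> [0, 14, 14]
LT      -> [0, 0]
SWAP    -> [0, 0]
OVER    -> [0, 0, 0]
STORE 1 -> [0, 0]
SWAP    -> [0, 0]

5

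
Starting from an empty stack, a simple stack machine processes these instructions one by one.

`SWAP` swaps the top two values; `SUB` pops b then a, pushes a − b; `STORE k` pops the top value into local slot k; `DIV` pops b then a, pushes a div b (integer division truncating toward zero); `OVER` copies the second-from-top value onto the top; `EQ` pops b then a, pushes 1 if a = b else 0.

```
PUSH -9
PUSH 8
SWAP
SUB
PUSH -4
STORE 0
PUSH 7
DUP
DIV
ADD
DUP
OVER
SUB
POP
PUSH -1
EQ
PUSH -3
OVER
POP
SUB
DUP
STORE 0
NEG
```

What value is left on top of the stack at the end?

-3

PUSH -9  -9
PUSH 8   -9 8
SWAP     8 -9
SUB      17
PUSH -4  17 -4
STORE 0  17
PUSH 7   17 7
DUP      17 7 7
DIV      17 1
ADD      18
DUP      18 18
OVER     18 18 18
SUB      18 0
POP      18
PUSH -1  18 -1
EQ       0
PUSH -3  0 -3
OVER     0 -3 0
POP      0 -3
SUB      3
DUP      3 3
STORE 0  3
NEG      -3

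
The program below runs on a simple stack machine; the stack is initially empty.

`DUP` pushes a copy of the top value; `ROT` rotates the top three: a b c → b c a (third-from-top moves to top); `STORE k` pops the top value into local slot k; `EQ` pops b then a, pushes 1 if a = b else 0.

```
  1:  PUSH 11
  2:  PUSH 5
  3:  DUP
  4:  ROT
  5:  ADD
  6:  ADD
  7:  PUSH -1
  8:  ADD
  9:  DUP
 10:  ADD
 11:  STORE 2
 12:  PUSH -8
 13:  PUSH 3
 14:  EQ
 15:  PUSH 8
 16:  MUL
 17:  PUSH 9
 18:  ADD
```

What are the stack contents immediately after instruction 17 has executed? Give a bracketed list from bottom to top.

[0, 9]

PUSH 11  [11]
PUSH 5   [11, 5]
DUP      [11, 5, 5]
ROT      [5, 5, 11]
ADD      [5, 16]
ADD      [21]
PUSH -1  [21, -1]
ADD      [20]
DUP      [20, 20]
ADD      [40]
STORE 2  []
PUSH -8  [-8]
PUSH 3   [-8, 3]
EQ       [0]
PUSH 8   [0, 8]
MUL      [0]
PUSH 9   [0, 9]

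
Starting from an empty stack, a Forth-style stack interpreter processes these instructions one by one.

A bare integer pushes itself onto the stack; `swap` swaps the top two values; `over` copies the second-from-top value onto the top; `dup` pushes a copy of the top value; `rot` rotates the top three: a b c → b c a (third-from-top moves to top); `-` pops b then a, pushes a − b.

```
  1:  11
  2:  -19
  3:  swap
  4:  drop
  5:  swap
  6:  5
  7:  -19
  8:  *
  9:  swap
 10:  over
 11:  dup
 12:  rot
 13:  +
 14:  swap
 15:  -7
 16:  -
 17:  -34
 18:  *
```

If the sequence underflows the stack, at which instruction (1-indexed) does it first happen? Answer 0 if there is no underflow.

5

11    [11]
-19   [11, -19]
swap  [-19, 11]
drop  [-19]
swap  — needs 2 operands, stack has 1 → underflow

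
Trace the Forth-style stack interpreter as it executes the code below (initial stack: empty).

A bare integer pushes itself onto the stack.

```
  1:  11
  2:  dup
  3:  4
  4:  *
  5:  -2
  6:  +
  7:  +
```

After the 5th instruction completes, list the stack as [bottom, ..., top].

11  : [11]
dup : [11, 11]
4   : [11, 11, 4]
*   : [11, 44]
-2  : [11, 44, -2]

[11, 44, -2]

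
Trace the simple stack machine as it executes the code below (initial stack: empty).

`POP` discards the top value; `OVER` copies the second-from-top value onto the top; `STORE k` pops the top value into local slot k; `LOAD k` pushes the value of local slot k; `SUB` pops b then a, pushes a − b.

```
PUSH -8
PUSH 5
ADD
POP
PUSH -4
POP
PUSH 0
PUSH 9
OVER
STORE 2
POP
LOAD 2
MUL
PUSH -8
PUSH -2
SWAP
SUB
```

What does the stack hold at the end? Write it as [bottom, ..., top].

PUSH -8 -> -8
PUSH 5  -> -8 5
ADD     -> -3
POP     -> (empty)
PUSH -4 -> -4
POP     -> (empty)
PUSH 0  -> 0
PUSH 9  -> 0 9
OVER    -> 0 9 0
STORE 2 -> 0 9
POP     -> 0
LOAD 2  -> 0 0
MUL     -> 0
PUSH -8 -> 0 -8
PUSH -2 -> 0 -8 -2
SWAP    -> 0 -2 -8
SUB     -> 0 6

[0, 6]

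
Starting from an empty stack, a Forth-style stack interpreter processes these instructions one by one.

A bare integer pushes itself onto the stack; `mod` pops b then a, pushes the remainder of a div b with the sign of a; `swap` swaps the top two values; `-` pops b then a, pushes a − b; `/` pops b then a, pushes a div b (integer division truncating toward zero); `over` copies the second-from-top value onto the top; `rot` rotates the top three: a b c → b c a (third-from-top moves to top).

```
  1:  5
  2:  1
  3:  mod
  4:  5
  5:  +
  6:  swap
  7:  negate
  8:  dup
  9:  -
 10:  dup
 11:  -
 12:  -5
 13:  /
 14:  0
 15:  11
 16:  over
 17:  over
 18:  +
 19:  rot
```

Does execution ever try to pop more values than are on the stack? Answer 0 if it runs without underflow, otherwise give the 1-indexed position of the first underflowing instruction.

6

5   → [5]
1   → [5, 1]
mod → [0]
5   → [0, 5]
+   → [5]
swap  — needs 2 operands, stack has 1 → underflow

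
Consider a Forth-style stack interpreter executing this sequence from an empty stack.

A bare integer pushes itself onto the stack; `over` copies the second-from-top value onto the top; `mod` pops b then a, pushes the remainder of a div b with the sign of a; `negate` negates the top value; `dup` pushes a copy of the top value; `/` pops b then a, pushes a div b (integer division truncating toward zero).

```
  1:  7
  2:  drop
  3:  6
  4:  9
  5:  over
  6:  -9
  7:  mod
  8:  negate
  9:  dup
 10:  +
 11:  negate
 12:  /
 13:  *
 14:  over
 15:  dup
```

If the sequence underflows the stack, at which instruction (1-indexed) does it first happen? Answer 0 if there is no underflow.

7       7
drop    (empty)
6       6
9       6 9
over    6 9 6
-9      6 9 6 -9
mod     6 9 6
negate  6 9 -6
dup     6 9 -6 -6
+       6 9 -12
negate  6 9 12
/       6 0
*       0
over  — needs 2 operands, stack has 1 → underflow

14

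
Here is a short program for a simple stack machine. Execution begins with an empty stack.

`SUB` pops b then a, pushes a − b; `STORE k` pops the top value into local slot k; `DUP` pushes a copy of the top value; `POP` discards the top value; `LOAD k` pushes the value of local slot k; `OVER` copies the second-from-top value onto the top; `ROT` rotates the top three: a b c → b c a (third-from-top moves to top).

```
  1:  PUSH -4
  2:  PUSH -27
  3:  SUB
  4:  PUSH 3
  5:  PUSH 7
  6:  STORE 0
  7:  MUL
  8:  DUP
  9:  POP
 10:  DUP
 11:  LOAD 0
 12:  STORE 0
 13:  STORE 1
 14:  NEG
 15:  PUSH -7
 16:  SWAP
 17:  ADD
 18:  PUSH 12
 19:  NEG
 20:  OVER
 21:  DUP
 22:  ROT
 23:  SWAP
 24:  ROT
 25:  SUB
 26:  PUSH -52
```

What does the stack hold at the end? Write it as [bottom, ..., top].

PUSH -4  : -4
PUSH -27 : -4 -27
SUB      : 23
PUSH 3   : 23 3
PUSH 7   : 23 3 7
STORE 0  : 23 3
MUL      : 69
DUP      : 69 69
POP      : 69
DUP      : 69 69
LOAD 0   : 69 69 7
STORE 0  : 69 69
STORE 1  : 69
NEG      : -69
PUSH -7  : -69 -7
SWAP     : -7 -69
ADD      : -76
PUSH 12  : -76 12
NEG      : -76 -12
OVER     : -76 -12 -76
DUP      : -76 -12 -76 -76
ROT      : -76 -76 -76 -12
SWAP     : -76 -76 -12 -76
ROT      : -76 -12 -76 -76
SUB      : -76 -12 0
PUSH -52 : -76 -12 0 -52

[-76, -12, 0, -52]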